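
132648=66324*2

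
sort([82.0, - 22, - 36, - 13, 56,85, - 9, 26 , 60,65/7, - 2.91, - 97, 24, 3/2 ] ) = [ - 97, - 36, - 22,-13, -9, - 2.91, 3/2, 65/7,24, 26, 56,60, 82.0,85]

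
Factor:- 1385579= - 13^1*53^1 * 2011^1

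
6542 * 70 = 457940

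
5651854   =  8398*673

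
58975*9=530775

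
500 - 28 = 472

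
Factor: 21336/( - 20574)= - 2^2*3^( - 3)*7^1  =  -  28/27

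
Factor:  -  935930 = -2^1 * 5^1*173^1*541^1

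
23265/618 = 7755/206  =  37.65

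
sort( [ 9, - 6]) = [ - 6 , 9] 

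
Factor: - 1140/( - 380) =3^1 =3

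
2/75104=1/37552 = 0.00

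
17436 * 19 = 331284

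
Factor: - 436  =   - 2^2*109^1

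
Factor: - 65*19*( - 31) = 5^1*13^1* 19^1*31^1 = 38285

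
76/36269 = 76/36269 =0.00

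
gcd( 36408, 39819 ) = 3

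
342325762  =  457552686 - 115226924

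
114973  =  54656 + 60317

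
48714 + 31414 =80128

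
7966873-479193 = 7487680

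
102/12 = 17/2 = 8.50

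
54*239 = 12906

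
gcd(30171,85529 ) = 89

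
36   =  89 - 53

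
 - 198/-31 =6 + 12/31= 6.39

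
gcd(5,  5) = 5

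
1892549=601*3149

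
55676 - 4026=51650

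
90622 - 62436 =28186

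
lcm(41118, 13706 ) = 41118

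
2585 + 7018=9603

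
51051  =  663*77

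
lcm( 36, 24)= 72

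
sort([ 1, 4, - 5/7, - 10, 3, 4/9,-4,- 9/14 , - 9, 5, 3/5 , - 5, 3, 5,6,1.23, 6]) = [ - 10,  -  9,- 5, - 4, -5/7,- 9/14,4/9 , 3/5, 1, 1.23, 3,  3, 4,5, 5, 6,6 ]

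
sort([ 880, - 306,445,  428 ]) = [ - 306,428,  445, 880]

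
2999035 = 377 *7955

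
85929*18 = 1546722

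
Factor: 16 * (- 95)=  -  1520  =  -  2^4*5^1 * 19^1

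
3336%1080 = 96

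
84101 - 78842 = 5259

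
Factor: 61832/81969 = 2^3*3^( - 1)*59^1*89^( - 1)*131^1*307^( - 1)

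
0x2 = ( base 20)2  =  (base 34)2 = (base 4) 2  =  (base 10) 2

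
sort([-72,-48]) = [  -  72, - 48]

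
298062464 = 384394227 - 86331763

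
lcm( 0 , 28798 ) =0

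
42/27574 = 21/13787 = 0.00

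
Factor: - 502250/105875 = -574/121 = -2^1*7^1*11^( - 2)*41^1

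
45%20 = 5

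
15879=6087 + 9792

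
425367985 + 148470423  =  573838408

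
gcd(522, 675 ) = 9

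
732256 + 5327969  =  6060225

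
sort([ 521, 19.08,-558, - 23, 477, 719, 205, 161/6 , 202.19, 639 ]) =[ - 558, - 23, 19.08,161/6 , 202.19 , 205,477,521,  639,719]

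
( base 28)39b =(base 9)3525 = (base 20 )6AF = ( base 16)a37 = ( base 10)2615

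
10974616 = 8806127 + 2168489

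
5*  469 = 2345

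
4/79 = 4/79 = 0.05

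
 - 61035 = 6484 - 67519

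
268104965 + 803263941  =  1071368906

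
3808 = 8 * 476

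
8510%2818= 56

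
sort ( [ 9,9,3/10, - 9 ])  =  [ - 9, 3/10,9, 9 ] 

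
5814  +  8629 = 14443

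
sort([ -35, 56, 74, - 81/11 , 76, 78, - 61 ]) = [ - 61 , - 35 , - 81/11 , 56,74, 76, 78]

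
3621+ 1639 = 5260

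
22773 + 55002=77775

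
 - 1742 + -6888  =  -8630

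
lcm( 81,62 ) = 5022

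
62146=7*8878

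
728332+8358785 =9087117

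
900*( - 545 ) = - 490500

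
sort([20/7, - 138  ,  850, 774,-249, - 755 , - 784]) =[ - 784, - 755,-249, - 138, 20/7, 774,850] 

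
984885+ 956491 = 1941376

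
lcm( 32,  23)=736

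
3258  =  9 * 362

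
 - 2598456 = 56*( - 46401)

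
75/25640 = 15/5128= 0.00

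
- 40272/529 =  - 77 + 461/529 = - 76.13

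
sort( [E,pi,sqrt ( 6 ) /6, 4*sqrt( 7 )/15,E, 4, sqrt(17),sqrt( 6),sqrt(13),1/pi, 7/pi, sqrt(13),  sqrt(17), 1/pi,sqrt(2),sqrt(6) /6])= [1/pi,1/pi , sqrt( 6 )/6, sqrt( 6) /6,4*sqrt (7)/15,sqrt( 2) , 7/pi , sqrt ( 6),E,  E , pi , sqrt( 13 ),  sqrt(13),4 , sqrt( 17), sqrt (17)]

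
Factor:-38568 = - 2^3 *3^1*1607^1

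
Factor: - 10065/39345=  - 11^1*43^ ( - 1) = -11/43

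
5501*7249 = 39876749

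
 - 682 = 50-732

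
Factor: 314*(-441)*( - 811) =2^1 * 3^2*7^2*157^1*811^1 = 112302414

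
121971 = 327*373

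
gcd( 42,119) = 7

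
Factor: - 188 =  - 2^2 *47^1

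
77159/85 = 907+64/85 = 907.75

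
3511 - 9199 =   -  5688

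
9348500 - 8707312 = 641188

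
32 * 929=29728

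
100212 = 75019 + 25193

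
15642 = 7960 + 7682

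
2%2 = 0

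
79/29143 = 79/29143= 0.00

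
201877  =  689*293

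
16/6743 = 16/6743 = 0.00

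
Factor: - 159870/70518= - 5^1*7^(-1)*23^( - 1 )*73^1 = - 365/161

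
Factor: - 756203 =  - 7^1*59^1*1831^1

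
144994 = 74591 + 70403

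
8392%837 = 22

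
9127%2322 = 2161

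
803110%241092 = 79834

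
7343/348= 7343/348=21.10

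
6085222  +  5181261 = 11266483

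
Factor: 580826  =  2^1*37^1*47^1* 167^1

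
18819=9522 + 9297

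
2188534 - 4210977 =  - 2022443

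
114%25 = 14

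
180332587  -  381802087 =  - 201469500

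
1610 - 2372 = -762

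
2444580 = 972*2515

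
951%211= 107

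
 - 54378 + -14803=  - 69181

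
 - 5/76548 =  - 5/76548= - 0.00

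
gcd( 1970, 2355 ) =5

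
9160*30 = 274800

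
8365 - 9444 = -1079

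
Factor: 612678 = 2^1 * 3^1*11^1*9283^1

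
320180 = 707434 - 387254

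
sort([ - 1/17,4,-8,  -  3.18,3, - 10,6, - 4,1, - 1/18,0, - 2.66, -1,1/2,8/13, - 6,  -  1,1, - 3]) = [- 10, - 8, - 6, - 4, -3.18, - 3,-2.66, - 1,  -  1, - 1/17, - 1/18 , 0,  1/2,8/13,1, 1, 3,4,  6 ] 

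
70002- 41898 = 28104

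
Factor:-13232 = -2^4*827^1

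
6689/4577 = 6689/4577 = 1.46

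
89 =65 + 24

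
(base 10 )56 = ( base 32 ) 1o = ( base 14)40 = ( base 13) 44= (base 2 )111000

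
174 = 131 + 43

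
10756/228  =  47 + 10/57 = 47.18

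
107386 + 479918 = 587304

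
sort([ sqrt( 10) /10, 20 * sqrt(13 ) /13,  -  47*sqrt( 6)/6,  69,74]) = [ - 47*sqrt(6 )/6,sqrt( 10)/10, 20 * sqrt ( 13) /13,  69, 74]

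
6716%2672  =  1372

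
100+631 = 731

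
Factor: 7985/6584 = 2^(-3)*5^1*823^( - 1)*1597^1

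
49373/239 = 49373/239 = 206.58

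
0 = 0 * 572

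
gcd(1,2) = 1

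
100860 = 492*205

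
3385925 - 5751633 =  - 2365708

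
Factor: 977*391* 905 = 5^1*17^1 * 23^1*181^1* 977^1 = 345716335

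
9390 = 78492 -69102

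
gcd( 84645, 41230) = 95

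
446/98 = 223/49 = 4.55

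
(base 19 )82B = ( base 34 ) 2ID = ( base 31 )31n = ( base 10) 2937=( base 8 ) 5571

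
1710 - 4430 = - 2720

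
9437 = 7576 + 1861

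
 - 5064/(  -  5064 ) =1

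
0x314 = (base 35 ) MI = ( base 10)788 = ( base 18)27E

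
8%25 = 8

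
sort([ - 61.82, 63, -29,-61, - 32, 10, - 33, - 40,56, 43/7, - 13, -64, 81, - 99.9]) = [ - 99.9, - 64,-61.82 , - 61,-40,  -  33, - 32,-29,-13,43/7 , 10, 56,63 , 81 ] 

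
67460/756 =16865/189 = 89.23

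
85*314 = 26690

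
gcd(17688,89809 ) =1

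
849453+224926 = 1074379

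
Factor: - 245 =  - 5^1*7^2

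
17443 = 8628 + 8815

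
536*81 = 43416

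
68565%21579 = 3828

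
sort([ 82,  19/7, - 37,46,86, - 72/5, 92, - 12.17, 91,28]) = [-37,-72/5, - 12.17,19/7, 28,  46,82,86,  91,92]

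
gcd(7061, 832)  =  1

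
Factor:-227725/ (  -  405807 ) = 3^( - 1 )*5^2*17^( - 1)*73^(-1 )*109^( - 1 )*9109^1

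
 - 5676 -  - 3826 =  - 1850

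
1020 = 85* 12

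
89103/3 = 29701 = 29701.00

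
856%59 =30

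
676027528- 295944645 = 380082883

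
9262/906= 4631/453 = 10.22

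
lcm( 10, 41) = 410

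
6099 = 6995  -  896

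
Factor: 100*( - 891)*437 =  -38936700= - 2^2*3^4*5^2 * 11^1*19^1 * 23^1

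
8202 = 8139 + 63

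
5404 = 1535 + 3869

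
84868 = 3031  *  28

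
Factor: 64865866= 2^1*13^1*29^1*86029^1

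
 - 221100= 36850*( - 6 )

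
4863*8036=39079068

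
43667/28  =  43667/28 = 1559.54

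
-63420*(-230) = 14586600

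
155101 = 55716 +99385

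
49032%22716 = 3600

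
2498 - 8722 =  - 6224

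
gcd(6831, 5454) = 27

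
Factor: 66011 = 11^1*17^1  *353^1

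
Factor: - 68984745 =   -  3^1*5^1 *4598983^1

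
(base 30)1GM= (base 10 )1402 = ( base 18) 45G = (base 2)10101111010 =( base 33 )19G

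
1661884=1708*973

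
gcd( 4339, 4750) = 1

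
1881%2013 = 1881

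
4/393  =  4/393 = 0.01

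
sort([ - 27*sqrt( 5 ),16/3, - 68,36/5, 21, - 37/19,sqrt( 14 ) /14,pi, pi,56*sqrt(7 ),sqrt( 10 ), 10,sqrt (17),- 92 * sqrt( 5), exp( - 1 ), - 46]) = [-92*sqrt (5), - 68 ,-27 * sqrt( 5), - 46, - 37/19,sqrt(14 ) /14,exp ( - 1 ), pi, pi,sqrt( 10), sqrt( 17 ), 16/3,36/5, 10,21,56*sqrt( 7 )]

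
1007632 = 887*1136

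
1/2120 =1/2120 = 0.00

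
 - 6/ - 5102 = 3/2551 = 0.00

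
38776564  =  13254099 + 25522465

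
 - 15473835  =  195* (-79353)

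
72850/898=81+56/449 = 81.12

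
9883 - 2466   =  7417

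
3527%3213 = 314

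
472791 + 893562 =1366353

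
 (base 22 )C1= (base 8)411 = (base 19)di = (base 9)324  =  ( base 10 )265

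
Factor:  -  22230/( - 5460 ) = 57/14= 2^ (  -  1 ) * 3^1 * 7^(- 1) * 19^1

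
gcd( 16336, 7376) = 16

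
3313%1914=1399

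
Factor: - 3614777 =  - 3614777^1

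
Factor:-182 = - 2^1 * 7^1 * 13^1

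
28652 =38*754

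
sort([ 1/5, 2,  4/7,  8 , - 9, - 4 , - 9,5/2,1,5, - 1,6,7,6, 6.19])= [ - 9, - 9, - 4, - 1, 1/5, 4/7, 1,2 , 5/2, 5,6,6,6.19,7,8] 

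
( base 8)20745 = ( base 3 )102220101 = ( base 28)B1P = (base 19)150D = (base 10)8677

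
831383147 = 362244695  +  469138452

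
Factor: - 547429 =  - 31^1 * 17659^1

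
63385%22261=18863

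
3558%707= 23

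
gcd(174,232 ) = 58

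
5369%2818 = 2551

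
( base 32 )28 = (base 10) 72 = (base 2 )1001000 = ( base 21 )39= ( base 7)132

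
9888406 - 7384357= 2504049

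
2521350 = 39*64650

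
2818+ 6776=9594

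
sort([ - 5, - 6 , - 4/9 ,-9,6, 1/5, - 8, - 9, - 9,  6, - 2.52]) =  [ - 9,-9, - 9, - 8 , - 6, - 5, - 2.52 , - 4/9,  1/5, 6, 6 ] 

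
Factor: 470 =2^1*5^1 * 47^1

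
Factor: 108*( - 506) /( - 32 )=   6831/4 = 2^( - 2 )*3^3 * 11^1*23^1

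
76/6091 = 76/6091  =  0.01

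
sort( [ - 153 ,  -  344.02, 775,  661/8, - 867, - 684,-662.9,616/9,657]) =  [ - 867, - 684, - 662.9, - 344.02, - 153,616/9,  661/8,657,775]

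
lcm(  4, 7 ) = 28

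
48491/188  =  257  +  175/188 = 257.93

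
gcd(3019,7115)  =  1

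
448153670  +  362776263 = 810929933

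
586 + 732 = 1318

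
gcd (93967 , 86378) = 1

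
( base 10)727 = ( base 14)39d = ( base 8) 1327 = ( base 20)1G7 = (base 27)QP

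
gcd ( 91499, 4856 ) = 1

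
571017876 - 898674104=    - 327656228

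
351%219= 132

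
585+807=1392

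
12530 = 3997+8533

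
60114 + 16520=76634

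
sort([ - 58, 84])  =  [ - 58,84 ]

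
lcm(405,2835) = 2835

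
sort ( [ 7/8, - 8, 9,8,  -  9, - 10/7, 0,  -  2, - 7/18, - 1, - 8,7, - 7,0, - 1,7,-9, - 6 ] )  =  [-9, - 9, - 8, - 8 , - 7, - 6, - 2, - 10/7, - 1, - 1 , - 7/18, 0, 0,7/8,  7,  7,8,9] 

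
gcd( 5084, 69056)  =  4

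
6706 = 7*958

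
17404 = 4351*4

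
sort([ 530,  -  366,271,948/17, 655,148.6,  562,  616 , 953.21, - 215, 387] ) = [ - 366,  -  215, 948/17, 148.6, 271, 387, 530, 562, 616, 655,953.21 ] 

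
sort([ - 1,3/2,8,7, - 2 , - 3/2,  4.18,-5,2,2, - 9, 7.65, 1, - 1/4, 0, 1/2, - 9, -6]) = [ - 9, - 9, - 6, - 5, - 2, - 3/2, - 1, - 1/4,0,1/2, 1,3/2,  2,  2,4.18, 7,7.65,8]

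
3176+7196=10372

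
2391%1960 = 431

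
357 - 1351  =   - 994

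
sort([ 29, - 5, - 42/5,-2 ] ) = [  -  42/5, - 5, - 2, 29]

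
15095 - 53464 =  - 38369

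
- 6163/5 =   -  6163/5 = -1232.60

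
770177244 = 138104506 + 632072738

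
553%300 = 253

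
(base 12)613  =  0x36f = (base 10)879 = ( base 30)T9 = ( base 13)528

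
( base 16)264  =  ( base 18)1g0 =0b1001100100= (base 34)I0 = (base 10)612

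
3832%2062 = 1770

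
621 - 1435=-814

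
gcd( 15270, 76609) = 1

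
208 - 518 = -310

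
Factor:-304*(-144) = 2^8*3^2 * 19^1 = 43776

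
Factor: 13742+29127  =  163^1*263^1 = 42869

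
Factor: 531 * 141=74871= 3^3 * 47^1*59^1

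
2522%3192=2522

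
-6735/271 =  - 6735/271 = -24.85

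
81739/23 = 81739/23 = 3553.87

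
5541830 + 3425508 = 8967338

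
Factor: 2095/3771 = 3^(-2 )*5^1 = 5/9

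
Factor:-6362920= -2^3 * 5^1*159073^1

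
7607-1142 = 6465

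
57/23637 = 19/7879 = 0.00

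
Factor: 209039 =209039^1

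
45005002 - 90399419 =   -  45394417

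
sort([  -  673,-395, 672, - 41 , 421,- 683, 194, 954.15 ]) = [-683, - 673, - 395, - 41,194,421,672,954.15] 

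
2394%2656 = 2394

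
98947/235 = 421 + 12/235= 421.05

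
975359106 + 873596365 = 1848955471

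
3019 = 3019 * 1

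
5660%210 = 200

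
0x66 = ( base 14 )74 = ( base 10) 102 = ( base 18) 5c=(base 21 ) 4i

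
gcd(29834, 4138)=2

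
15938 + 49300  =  65238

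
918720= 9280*99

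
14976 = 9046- - 5930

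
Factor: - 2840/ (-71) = 40 = 2^3*5^1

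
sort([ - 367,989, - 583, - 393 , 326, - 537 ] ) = [ - 583,-537, - 393, - 367 , 326,  989 ]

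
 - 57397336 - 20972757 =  - 78370093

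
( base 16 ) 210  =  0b1000010000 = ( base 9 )646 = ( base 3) 201120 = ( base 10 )528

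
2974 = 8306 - 5332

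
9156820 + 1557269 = 10714089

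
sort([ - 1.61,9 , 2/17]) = [- 1.61,2/17,9]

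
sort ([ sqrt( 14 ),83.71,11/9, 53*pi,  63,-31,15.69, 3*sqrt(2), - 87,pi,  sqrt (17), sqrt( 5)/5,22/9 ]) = [ - 87,  -  31,  sqrt( 5 ) /5, 11/9,22/9,pi,  sqrt( 14 ),sqrt(17), 3*sqrt( 2),15.69, 63, 83.71, 53 * pi]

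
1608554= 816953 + 791601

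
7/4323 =7/4323= 0.00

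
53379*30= 1601370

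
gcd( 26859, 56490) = 21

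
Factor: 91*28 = 2^2*7^2 * 13^1 = 2548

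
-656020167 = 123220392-779240559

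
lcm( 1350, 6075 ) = 12150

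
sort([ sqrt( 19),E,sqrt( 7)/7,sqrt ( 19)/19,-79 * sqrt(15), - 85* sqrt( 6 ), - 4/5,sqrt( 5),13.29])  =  [ - 79 * sqrt(15),- 85*sqrt( 6 ), - 4/5,sqrt(19)/19,sqrt( 7 ) /7,sqrt( 5 ),E , sqrt(19) , 13.29]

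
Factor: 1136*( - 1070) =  - 1215520 = -2^5 * 5^1*71^1 * 107^1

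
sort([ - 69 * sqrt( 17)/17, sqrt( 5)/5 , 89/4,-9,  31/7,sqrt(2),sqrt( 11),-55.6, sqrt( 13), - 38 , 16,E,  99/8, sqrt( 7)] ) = [ - 55.6, - 38, - 69 * sqrt( 17 ) /17 , - 9, sqrt( 5 )/5, sqrt(2),  sqrt( 7),E, sqrt(11),sqrt(13 ),  31/7, 99/8,16,89/4]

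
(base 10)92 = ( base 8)134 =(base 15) 62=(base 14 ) 68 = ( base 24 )3K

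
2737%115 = 92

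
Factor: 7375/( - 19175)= - 5^1*13^(  -  1) =-  5/13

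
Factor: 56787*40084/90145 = 2^2*3^1 * 5^ (-1 )*11^( - 1)*23^1*149^(  -  1)*823^1 *911^1=206931828/8195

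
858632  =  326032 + 532600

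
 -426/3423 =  - 1 + 999/1141 = - 0.12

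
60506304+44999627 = 105505931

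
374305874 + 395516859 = 769822733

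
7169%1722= 281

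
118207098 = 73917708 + 44289390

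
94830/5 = 18966 = 18966.00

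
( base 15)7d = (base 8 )166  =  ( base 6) 314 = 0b1110110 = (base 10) 118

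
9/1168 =9/1168 = 0.01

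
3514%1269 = 976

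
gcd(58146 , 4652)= 2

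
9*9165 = 82485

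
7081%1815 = 1636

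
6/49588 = 3/24794 = 0.00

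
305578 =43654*7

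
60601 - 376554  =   - 315953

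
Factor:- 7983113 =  - 59^1*269^1* 503^1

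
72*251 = 18072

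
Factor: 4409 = 4409^1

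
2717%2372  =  345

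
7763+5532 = 13295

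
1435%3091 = 1435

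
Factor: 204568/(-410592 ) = -281/564 = -2^( - 2 )*3^( - 1)*47^( - 1 )*281^1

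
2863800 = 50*57276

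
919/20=919/20=45.95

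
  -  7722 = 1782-9504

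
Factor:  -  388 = -2^2*97^1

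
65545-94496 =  - 28951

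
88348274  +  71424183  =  159772457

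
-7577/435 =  - 7577/435  =  - 17.42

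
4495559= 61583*73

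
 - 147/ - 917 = 21/131 = 0.16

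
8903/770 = 8903/770 = 11.56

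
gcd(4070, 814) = 814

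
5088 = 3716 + 1372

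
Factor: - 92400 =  - 2^4*3^1*5^2*7^1*11^1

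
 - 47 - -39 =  - 8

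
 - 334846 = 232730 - 567576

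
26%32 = 26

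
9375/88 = 9375/88  =  106.53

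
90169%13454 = 9445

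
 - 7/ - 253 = 7/253= 0.03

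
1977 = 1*1977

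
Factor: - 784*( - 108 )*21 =2^6*3^4*7^3 = 1778112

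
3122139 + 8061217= 11183356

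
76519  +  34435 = 110954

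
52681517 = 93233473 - 40551956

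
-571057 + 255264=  - 315793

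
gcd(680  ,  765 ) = 85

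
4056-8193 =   -  4137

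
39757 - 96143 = - 56386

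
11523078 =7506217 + 4016861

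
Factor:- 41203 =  - 41203^1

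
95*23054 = 2190130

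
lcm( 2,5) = 10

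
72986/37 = 72986/37 = 1972.59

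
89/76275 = 89/76275 = 0.00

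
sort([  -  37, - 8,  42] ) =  [ -37, - 8 , 42 ]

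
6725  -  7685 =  - 960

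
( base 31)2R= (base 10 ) 89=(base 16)59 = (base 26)3b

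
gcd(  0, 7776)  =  7776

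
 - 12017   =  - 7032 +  - 4985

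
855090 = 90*9501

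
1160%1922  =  1160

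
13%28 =13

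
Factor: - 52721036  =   - 2^2*1283^1*10273^1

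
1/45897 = 1/45897= 0.00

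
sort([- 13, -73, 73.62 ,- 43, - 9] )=[-73, - 43 ,-13, - 9,73.62] 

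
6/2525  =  6/2525  =  0.00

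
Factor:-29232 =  - 2^4 * 3^2*7^1 * 29^1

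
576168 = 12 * 48014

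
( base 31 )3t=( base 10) 122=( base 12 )a2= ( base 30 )42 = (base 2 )1111010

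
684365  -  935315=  - 250950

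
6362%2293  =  1776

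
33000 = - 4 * ( - 8250 ) 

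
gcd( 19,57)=19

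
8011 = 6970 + 1041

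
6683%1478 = 771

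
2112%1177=935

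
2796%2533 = 263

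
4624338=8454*547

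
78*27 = 2106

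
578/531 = 1+ 47/531 = 1.09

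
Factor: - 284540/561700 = -347/685 = -5^( - 1) *137^( -1 )*347^1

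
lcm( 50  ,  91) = 4550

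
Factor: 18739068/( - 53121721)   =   - 2^2*3^1*1561589^1*53121721^(  -  1 ) 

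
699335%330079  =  39177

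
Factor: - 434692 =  - 2^2  *  109^1*997^1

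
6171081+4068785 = 10239866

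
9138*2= 18276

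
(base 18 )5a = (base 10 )100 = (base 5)400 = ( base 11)91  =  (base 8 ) 144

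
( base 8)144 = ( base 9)121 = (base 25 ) 40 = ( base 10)100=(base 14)72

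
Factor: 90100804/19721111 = 2^2*37^(-1)*533003^( -1 )*22525201^1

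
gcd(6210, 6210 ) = 6210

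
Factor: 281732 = 2^2*11^1*19^1*337^1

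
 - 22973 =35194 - 58167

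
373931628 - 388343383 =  -14411755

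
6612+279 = 6891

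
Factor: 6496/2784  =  7/3= 3^(-1)*7^1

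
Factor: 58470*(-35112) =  - 2^4*3^2*5^1*7^1*11^1*19^1*1949^1 = -  2052998640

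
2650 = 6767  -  4117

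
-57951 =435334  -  493285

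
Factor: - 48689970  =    -  2^1*3^1*5^1*7^1*19^1*12203^1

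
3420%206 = 124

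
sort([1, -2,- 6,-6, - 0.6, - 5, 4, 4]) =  [ - 6, - 6, - 5, - 2, - 0.6, 1, 4, 4 ]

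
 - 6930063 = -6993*991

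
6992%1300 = 492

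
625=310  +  315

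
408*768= 313344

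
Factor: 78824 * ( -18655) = - 2^3*5^1*7^1*13^1 *41^1 * 59^1*167^1=- 1470461720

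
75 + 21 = 96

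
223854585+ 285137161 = 508991746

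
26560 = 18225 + 8335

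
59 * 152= 8968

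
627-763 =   -  136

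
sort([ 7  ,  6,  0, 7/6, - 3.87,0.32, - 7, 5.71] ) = [-7,-3.87, 0, 0.32,7/6, 5.71,6, 7 ]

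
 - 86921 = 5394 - 92315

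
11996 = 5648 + 6348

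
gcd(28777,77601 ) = 1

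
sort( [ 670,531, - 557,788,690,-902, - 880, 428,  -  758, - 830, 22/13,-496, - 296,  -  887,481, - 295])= [-902,  -  887, -880, - 830, - 758, - 557, - 496,-296,-295,22/13,428,481,531,  670, 690,788] 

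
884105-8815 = 875290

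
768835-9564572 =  - 8795737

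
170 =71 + 99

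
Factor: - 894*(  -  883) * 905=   714408810 = 2^1* 3^1* 5^1*149^1*181^1*883^1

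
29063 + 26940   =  56003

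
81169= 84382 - 3213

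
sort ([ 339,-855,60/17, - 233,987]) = [ - 855,-233,60/17, 339,987 ]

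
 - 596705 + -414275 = -1010980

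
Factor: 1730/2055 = 2^1*3^( - 1) *137^( -1 )*173^1 = 346/411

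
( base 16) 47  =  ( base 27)2H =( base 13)56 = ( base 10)71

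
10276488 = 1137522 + 9138966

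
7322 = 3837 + 3485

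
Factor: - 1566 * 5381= -8426646 = - 2^1*3^3 * 29^1 * 5381^1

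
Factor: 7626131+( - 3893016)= 5^1*17^1*37^1*1187^1=3733115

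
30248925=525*57617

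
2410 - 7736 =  - 5326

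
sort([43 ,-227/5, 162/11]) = [ - 227/5,  162/11, 43]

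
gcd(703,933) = 1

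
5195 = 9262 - 4067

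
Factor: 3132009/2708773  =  3^2*19^( - 1 )*142567^( - 1)*348001^1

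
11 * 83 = 913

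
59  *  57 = 3363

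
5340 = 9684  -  4344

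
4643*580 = 2692940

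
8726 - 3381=5345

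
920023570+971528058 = 1891551628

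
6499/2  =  3249 + 1/2= 3249.50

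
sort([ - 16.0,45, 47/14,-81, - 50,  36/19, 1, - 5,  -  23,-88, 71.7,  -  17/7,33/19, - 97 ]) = [  -  97,  -  88,  -  81,  -  50, - 23, - 16.0, - 5, - 17/7,1  ,  33/19 , 36/19 , 47/14,45 , 71.7]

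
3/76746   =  1/25582 = 0.00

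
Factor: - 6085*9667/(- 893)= 5^1*7^1*19^( - 1 )*47^( - 1) * 1217^1 *1381^1 = 58823695/893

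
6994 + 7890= 14884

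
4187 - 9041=-4854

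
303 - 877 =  - 574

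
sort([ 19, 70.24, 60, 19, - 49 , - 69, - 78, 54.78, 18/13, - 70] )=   [ - 78, - 70, - 69, - 49,18/13,19, 19, 54.78, 60, 70.24 ] 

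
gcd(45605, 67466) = 7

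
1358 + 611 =1969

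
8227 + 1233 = 9460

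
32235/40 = 6447/8 = 805.88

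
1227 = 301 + 926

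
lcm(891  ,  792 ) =7128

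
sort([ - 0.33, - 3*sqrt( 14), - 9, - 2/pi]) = [ - 3*sqrt(14 ), - 9,-2/pi, - 0.33]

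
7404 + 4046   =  11450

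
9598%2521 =2035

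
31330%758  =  252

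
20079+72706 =92785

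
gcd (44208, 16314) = 6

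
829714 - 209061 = 620653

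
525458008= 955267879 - 429809871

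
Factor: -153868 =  - 2^2*11^1*13^1*269^1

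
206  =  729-523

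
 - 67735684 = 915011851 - 982747535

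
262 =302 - 40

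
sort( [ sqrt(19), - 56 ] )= [ - 56,sqrt(19)]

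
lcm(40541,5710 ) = 405410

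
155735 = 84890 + 70845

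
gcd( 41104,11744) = 5872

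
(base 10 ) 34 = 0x22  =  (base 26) 18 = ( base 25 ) 19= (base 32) 12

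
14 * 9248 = 129472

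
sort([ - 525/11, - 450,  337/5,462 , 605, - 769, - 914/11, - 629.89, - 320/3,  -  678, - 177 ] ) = [ - 769, - 678, - 629.89, - 450, - 177, - 320/3, - 914/11, - 525/11,337/5, 462, 605 ] 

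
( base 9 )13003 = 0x222f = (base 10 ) 8751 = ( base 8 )21057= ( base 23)gcb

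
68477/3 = 68477/3 = 22825.67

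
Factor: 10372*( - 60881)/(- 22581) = 631457732/22581 = 2^2*3^(-2)*13^ (- 1)*23^1*193^( - 1)*2593^1*2647^1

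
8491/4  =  2122 +3/4 = 2122.75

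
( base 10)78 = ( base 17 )4A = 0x4e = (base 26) 30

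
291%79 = 54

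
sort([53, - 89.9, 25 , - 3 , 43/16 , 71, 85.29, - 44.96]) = [ - 89.9,- 44.96,-3,43/16, 25,53,71, 85.29 ]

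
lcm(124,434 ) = 868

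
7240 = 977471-970231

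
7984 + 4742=12726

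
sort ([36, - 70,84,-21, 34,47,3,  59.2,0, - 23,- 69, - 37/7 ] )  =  [-70, -69, - 23, - 21, - 37/7,0,3, 34,36 , 47,59.2, 84] 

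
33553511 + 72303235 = 105856746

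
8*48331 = 386648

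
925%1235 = 925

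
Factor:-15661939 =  - 1549^1*10111^1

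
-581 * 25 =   -  14525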